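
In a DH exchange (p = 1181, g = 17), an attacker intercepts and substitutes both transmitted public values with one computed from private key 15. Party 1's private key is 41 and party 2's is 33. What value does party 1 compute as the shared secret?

Party 1 receives an attacker's public value M = 17^15 mod 1181 instead of the honest one.
17^1 ≡ 17 (mod 1181)
17^2 = (17^1)^2 ≡ 17^2 = 289 ≡ 289 (mod 1181)
17^4 = (17^2)^2 ≡ 289^2 = 83521 ≡ 851 (mod 1181)
17^8 = (17^4)^2 ≡ 851^2 = 724201 ≡ 248 (mod 1181)
17^15 = 17^8 · 17^4 · 17^2 · 17^1 ≡ 248 · 851 · 289 · 17 ≡ 978 (mod 1181).
So M = 978. Party 1 computes K = M^41 mod 1181.
978^1 ≡ 978 (mod 1181)
978^2 = (978^1)^2 ≡ 978^2 = 956484 ≡ 1055 (mod 1181)
978^4 = (978^2)^2 ≡ 1055^2 = 1113025 ≡ 523 (mod 1181)
978^8 = (978^4)^2 ≡ 523^2 = 273529 ≡ 718 (mod 1181)
978^16 = (978^8)^2 ≡ 718^2 = 515524 ≡ 608 (mod 1181)
978^32 = (978^16)^2 ≡ 608^2 = 369664 ≡ 11 (mod 1181)
978^41 = 978^32 · 978^8 · 978^1 ≡ 11 · 718 · 978 ≡ 504 (mod 1181).

504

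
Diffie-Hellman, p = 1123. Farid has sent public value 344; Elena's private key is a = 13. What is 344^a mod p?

Shared key K = 344^13 mod 1123.
344^1 ≡ 344 (mod 1123)
344^2 = (344^1)^2 ≡ 344^2 = 118336 ≡ 421 (mod 1123)
344^4 = (344^2)^2 ≡ 421^2 = 177241 ≡ 930 (mod 1123)
344^8 = (344^4)^2 ≡ 930^2 = 864900 ≡ 190 (mod 1123)
344^13 = 344^8 · 344^4 · 344^1 ≡ 190 · 930 · 344 ≡ 179 (mod 1123).

179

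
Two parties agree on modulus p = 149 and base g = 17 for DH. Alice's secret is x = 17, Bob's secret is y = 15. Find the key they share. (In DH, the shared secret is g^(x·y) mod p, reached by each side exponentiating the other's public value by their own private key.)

46

Alice sends A = g^x mod p = 17^17 mod 149.
17^1 ≡ 17 (mod 149)
17^2 = (17^1)^2 ≡ 17^2 = 289 ≡ 140 (mod 149)
17^4 = (17^2)^2 ≡ 140^2 = 19600 ≡ 81 (mod 149)
17^8 = (17^4)^2 ≡ 81^2 = 6561 ≡ 5 (mod 149)
17^16 = (17^8)^2 ≡ 5^2 = 25 ≡ 25 (mod 149)
17^17 = 17^16 · 17^1 ≡ 25 · 17 ≡ 127 (mod 149).
So A = 127. Bob then computes K = A^y mod p = 127^15 mod 149.
127^1 ≡ 127 (mod 149)
127^2 = (127^1)^2 ≡ 127^2 = 16129 ≡ 37 (mod 149)
127^4 = (127^2)^2 ≡ 37^2 = 1369 ≡ 28 (mod 149)
127^8 = (127^4)^2 ≡ 28^2 = 784 ≡ 39 (mod 149)
127^15 = 127^8 · 127^4 · 127^2 · 127^1 ≡ 39 · 28 · 37 · 127 ≡ 46 (mod 149).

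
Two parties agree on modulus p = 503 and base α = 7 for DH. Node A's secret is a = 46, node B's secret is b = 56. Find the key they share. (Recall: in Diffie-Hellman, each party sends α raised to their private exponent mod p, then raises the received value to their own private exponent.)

483

Node A sends A = α^a mod p = 7^46 mod 503.
7^1 ≡ 7 (mod 503)
7^2 = (7^1)^2 ≡ 7^2 = 49 ≡ 49 (mod 503)
7^4 = (7^2)^2 ≡ 49^2 = 2401 ≡ 389 (mod 503)
7^8 = (7^4)^2 ≡ 389^2 = 151321 ≡ 421 (mod 503)
7^16 = (7^8)^2 ≡ 421^2 = 177241 ≡ 185 (mod 503)
7^32 = (7^16)^2 ≡ 185^2 = 34225 ≡ 21 (mod 503)
7^46 = 7^32 · 7^8 · 7^4 · 7^2 ≡ 21 · 421 · 389 · 49 ≡ 223 (mod 503).
So A = 223. Node B then computes K = A^b mod p = 223^56 mod 503.
223^1 ≡ 223 (mod 503)
223^2 = (223^1)^2 ≡ 223^2 = 49729 ≡ 435 (mod 503)
223^4 = (223^2)^2 ≡ 435^2 = 189225 ≡ 97 (mod 503)
223^8 = (223^4)^2 ≡ 97^2 = 9409 ≡ 355 (mod 503)
223^16 = (223^8)^2 ≡ 355^2 = 126025 ≡ 275 (mod 503)
223^32 = (223^16)^2 ≡ 275^2 = 75625 ≡ 175 (mod 503)
223^56 = 223^32 · 223^16 · 223^8 ≡ 175 · 275 · 355 ≡ 483 (mod 503).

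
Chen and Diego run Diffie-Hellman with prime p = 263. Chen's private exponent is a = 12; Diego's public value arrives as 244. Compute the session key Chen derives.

124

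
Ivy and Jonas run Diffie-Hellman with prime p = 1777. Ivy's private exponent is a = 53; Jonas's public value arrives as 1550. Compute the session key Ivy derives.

1591

Shared key K = 1550^53 mod 1777.
1550^1 ≡ 1550 (mod 1777)
1550^2 = (1550^1)^2 ≡ 1550^2 = 2402500 ≡ 1773 (mod 1777)
1550^4 = (1550^2)^2 ≡ 1773^2 = 3143529 ≡ 16 (mod 1777)
1550^8 = (1550^4)^2 ≡ 16^2 = 256 ≡ 256 (mod 1777)
1550^16 = (1550^8)^2 ≡ 256^2 = 65536 ≡ 1564 (mod 1777)
1550^32 = (1550^16)^2 ≡ 1564^2 = 2446096 ≡ 944 (mod 1777)
1550^53 = 1550^32 · 1550^16 · 1550^4 · 1550^1 ≡ 944 · 1564 · 16 · 1550 ≡ 1591 (mod 1777).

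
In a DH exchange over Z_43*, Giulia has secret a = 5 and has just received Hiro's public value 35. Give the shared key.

41

Shared key K = 35^5 mod 43.
35^1 ≡ 35 (mod 43)
35^2 = (35^1)^2 ≡ 35^2 = 1225 ≡ 21 (mod 43)
35^4 = (35^2)^2 ≡ 21^2 = 441 ≡ 11 (mod 43)
35^5 = 35^4 · 35^1 ≡ 11 · 35 ≡ 41 (mod 43).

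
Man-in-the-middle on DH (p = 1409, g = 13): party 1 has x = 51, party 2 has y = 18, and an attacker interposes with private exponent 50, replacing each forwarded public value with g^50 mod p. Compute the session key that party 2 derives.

Party 2 receives an attacker's public value M = 13^50 mod 1409 instead of the honest one.
13^1 ≡ 13 (mod 1409)
13^2 = (13^1)^2 ≡ 13^2 = 169 ≡ 169 (mod 1409)
13^4 = (13^2)^2 ≡ 169^2 = 28561 ≡ 381 (mod 1409)
13^8 = (13^4)^2 ≡ 381^2 = 145161 ≡ 34 (mod 1409)
13^16 = (13^8)^2 ≡ 34^2 = 1156 ≡ 1156 (mod 1409)
13^32 = (13^16)^2 ≡ 1156^2 = 1336336 ≡ 604 (mod 1409)
13^50 = 13^32 · 13^16 · 13^2 ≡ 604 · 1156 · 169 ≡ 333 (mod 1409).
So M = 333. Party 2 computes K = M^18 mod 1409.
333^1 ≡ 333 (mod 1409)
333^2 = (333^1)^2 ≡ 333^2 = 110889 ≡ 987 (mod 1409)
333^4 = (333^2)^2 ≡ 987^2 = 974169 ≡ 550 (mod 1409)
333^8 = (333^4)^2 ≡ 550^2 = 302500 ≡ 974 (mod 1409)
333^16 = (333^8)^2 ≡ 974^2 = 948676 ≡ 419 (mod 1409)
333^18 = 333^16 · 333^2 ≡ 419 · 987 ≡ 716 (mod 1409).

716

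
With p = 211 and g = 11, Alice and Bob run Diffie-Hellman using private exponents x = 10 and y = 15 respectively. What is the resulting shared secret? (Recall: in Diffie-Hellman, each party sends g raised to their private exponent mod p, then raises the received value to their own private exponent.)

Bob sends B = g^y mod p = 11^15 mod 211.
11^1 ≡ 11 (mod 211)
11^2 = (11^1)^2 ≡ 11^2 = 121 ≡ 121 (mod 211)
11^4 = (11^2)^2 ≡ 121^2 = 14641 ≡ 82 (mod 211)
11^8 = (11^4)^2 ≡ 82^2 = 6724 ≡ 183 (mod 211)
11^15 = 11^8 · 11^4 · 11^2 · 11^1 ≡ 183 · 82 · 121 · 11 ≡ 148 (mod 211).
So B = 148. Alice then computes K = B^x mod p = 148^10 mod 211.
148^1 ≡ 148 (mod 211)
148^2 = (148^1)^2 ≡ 148^2 = 21904 ≡ 171 (mod 211)
148^4 = (148^2)^2 ≡ 171^2 = 29241 ≡ 123 (mod 211)
148^8 = (148^4)^2 ≡ 123^2 = 15129 ≡ 148 (mod 211)
148^10 = 148^8 · 148^2 ≡ 148 · 171 ≡ 199 (mod 211).

199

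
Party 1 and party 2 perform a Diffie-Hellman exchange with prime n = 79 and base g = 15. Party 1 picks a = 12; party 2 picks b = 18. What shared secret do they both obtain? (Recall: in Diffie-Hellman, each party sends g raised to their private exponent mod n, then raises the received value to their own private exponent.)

38

Party 1 sends A = g^a mod n = 15^12 mod 79.
15^1 ≡ 15 (mod 79)
15^2 = (15^1)^2 ≡ 15^2 = 225 ≡ 67 (mod 79)
15^4 = (15^2)^2 ≡ 67^2 = 4489 ≡ 65 (mod 79)
15^8 = (15^4)^2 ≡ 65^2 = 4225 ≡ 38 (mod 79)
15^12 = 15^8 · 15^4 ≡ 38 · 65 ≡ 21 (mod 79).
So A = 21. Party 2 then computes K = A^b mod n = 21^18 mod 79.
21^1 ≡ 21 (mod 79)
21^2 = (21^1)^2 ≡ 21^2 = 441 ≡ 46 (mod 79)
21^4 = (21^2)^2 ≡ 46^2 = 2116 ≡ 62 (mod 79)
21^8 = (21^4)^2 ≡ 62^2 = 3844 ≡ 52 (mod 79)
21^16 = (21^8)^2 ≡ 52^2 = 2704 ≡ 18 (mod 79)
21^18 = 21^16 · 21^2 ≡ 18 · 46 ≡ 38 (mod 79).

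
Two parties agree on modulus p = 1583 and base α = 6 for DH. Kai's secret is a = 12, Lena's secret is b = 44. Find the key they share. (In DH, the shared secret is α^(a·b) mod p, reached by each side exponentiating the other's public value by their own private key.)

1087

Lena sends B = α^b mod p = 6^44 mod 1583.
6^1 ≡ 6 (mod 1583)
6^2 = (6^1)^2 ≡ 6^2 = 36 ≡ 36 (mod 1583)
6^4 = (6^2)^2 ≡ 36^2 = 1296 ≡ 1296 (mod 1583)
6^8 = (6^4)^2 ≡ 1296^2 = 1679616 ≡ 53 (mod 1583)
6^16 = (6^8)^2 ≡ 53^2 = 2809 ≡ 1226 (mod 1583)
6^32 = (6^16)^2 ≡ 1226^2 = 1503076 ≡ 809 (mod 1583)
6^44 = 6^32 · 6^8 · 6^4 ≡ 809 · 53 · 1296 ≡ 543 (mod 1583).
So B = 543. Kai then computes K = B^a mod p = 543^12 mod 1583.
543^1 ≡ 543 (mod 1583)
543^2 = (543^1)^2 ≡ 543^2 = 294849 ≡ 411 (mod 1583)
543^4 = (543^2)^2 ≡ 411^2 = 168921 ≡ 1123 (mod 1583)
543^8 = (543^4)^2 ≡ 1123^2 = 1261129 ≡ 1061 (mod 1583)
543^12 = 543^8 · 543^4 ≡ 1061 · 1123 ≡ 1087 (mod 1583).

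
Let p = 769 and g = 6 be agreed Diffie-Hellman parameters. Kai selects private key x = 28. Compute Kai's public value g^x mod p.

48

Public value = 6^28 mod 769.
6^1 ≡ 6 (mod 769)
6^2 = (6^1)^2 ≡ 6^2 = 36 ≡ 36 (mod 769)
6^4 = (6^2)^2 ≡ 36^2 = 1296 ≡ 527 (mod 769)
6^8 = (6^4)^2 ≡ 527^2 = 277729 ≡ 120 (mod 769)
6^16 = (6^8)^2 ≡ 120^2 = 14400 ≡ 558 (mod 769)
6^28 = 6^16 · 6^8 · 6^4 ≡ 558 · 120 · 527 ≡ 48 (mod 769).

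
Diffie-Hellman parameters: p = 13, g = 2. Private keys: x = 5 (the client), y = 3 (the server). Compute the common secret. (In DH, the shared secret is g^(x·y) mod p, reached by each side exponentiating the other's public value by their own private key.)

8

The client sends A = g^x mod p = 2^5 mod 13.
2^1 ≡ 2 (mod 13)
2^2 = (2^1)^2 ≡ 2^2 = 4 ≡ 4 (mod 13)
2^4 = (2^2)^2 ≡ 4^2 = 16 ≡ 3 (mod 13)
2^5 = 2^4 · 2^1 ≡ 3 · 2 ≡ 6 (mod 13).
So A = 6. The server then computes K = A^y mod p = 6^3 mod 13.
6^1 ≡ 6 (mod 13)
6^2 = (6^1)^2 ≡ 6^2 = 36 ≡ 10 (mod 13)
6^3 = 6^2 · 6^1 ≡ 10 · 6 ≡ 8 (mod 13).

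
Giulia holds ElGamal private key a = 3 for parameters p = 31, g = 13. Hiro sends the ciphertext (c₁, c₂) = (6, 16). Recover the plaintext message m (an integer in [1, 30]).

15

Shared mask s = c₁^a mod p = 6^3 mod 31.
6^1 ≡ 6 (mod 31)
6^2 = (6^1)^2 ≡ 6^2 = 36 ≡ 5 (mod 31)
6^3 = 6^2 · 6^1 ≡ 5 · 6 ≡ 30 (mod 31).
So s = 30; s⁻¹ ≡ 30 (mod 31).
m = c₂ · s⁻¹ mod 31 = 16 · 30 mod 31 = 15.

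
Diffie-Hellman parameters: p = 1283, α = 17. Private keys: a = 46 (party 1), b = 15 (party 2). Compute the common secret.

407

Party 1 sends A = α^a mod p = 17^46 mod 1283.
17^1 ≡ 17 (mod 1283)
17^2 = (17^1)^2 ≡ 17^2 = 289 ≡ 289 (mod 1283)
17^4 = (17^2)^2 ≡ 289^2 = 83521 ≡ 126 (mod 1283)
17^8 = (17^4)^2 ≡ 126^2 = 15876 ≡ 480 (mod 1283)
17^16 = (17^8)^2 ≡ 480^2 = 230400 ≡ 743 (mod 1283)
17^32 = (17^16)^2 ≡ 743^2 = 552049 ≡ 359 (mod 1283)
17^46 = 17^32 · 17^8 · 17^4 · 17^2 ≡ 359 · 480 · 126 · 289 ≡ 4 (mod 1283).
So A = 4. Party 2 then computes K = A^b mod p = 4^15 mod 1283.
4^1 ≡ 4 (mod 1283)
4^2 = (4^1)^2 ≡ 4^2 = 16 ≡ 16 (mod 1283)
4^4 = (4^2)^2 ≡ 16^2 = 256 ≡ 256 (mod 1283)
4^8 = (4^4)^2 ≡ 256^2 = 65536 ≡ 103 (mod 1283)
4^15 = 4^8 · 4^4 · 4^2 · 4^1 ≡ 103 · 256 · 16 · 4 ≡ 407 (mod 1283).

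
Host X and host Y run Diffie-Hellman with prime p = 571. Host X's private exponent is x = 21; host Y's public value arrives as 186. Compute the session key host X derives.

23

Shared key K = 186^21 mod 571.
186^1 ≡ 186 (mod 571)
186^2 = (186^1)^2 ≡ 186^2 = 34596 ≡ 336 (mod 571)
186^4 = (186^2)^2 ≡ 336^2 = 112896 ≡ 409 (mod 571)
186^8 = (186^4)^2 ≡ 409^2 = 167281 ≡ 549 (mod 571)
186^16 = (186^8)^2 ≡ 549^2 = 301401 ≡ 484 (mod 571)
186^21 = 186^16 · 186^4 · 186^1 ≡ 484 · 409 · 186 ≡ 23 (mod 571).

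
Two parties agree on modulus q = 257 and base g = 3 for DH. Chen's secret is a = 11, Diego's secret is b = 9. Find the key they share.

108

Diego sends B = g^b mod q = 3^9 mod 257.
3^1 ≡ 3 (mod 257)
3^2 = (3^1)^2 ≡ 3^2 = 9 ≡ 9 (mod 257)
3^4 = (3^2)^2 ≡ 9^2 = 81 ≡ 81 (mod 257)
3^8 = (3^4)^2 ≡ 81^2 = 6561 ≡ 136 (mod 257)
3^9 = 3^8 · 3^1 ≡ 136 · 3 ≡ 151 (mod 257).
So B = 151. Chen then computes K = B^a mod q = 151^11 mod 257.
151^1 ≡ 151 (mod 257)
151^2 = (151^1)^2 ≡ 151^2 = 22801 ≡ 185 (mod 257)
151^4 = (151^2)^2 ≡ 185^2 = 34225 ≡ 44 (mod 257)
151^8 = (151^4)^2 ≡ 44^2 = 1936 ≡ 137 (mod 257)
151^11 = 151^8 · 151^2 · 151^1 ≡ 137 · 185 · 151 ≡ 108 (mod 257).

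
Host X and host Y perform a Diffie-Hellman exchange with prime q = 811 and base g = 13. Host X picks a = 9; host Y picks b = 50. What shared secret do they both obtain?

225

Host Y sends B = g^b mod q = 13^50 mod 811.
13^1 ≡ 13 (mod 811)
13^2 = (13^1)^2 ≡ 13^2 = 169 ≡ 169 (mod 811)
13^4 = (13^2)^2 ≡ 169^2 = 28561 ≡ 176 (mod 811)
13^8 = (13^4)^2 ≡ 176^2 = 30976 ≡ 158 (mod 811)
13^16 = (13^8)^2 ≡ 158^2 = 24964 ≡ 634 (mod 811)
13^32 = (13^16)^2 ≡ 634^2 = 401956 ≡ 511 (mod 811)
13^50 = 13^32 · 13^16 · 13^2 ≡ 511 · 634 · 169 ≡ 185 (mod 811).
So B = 185. Host X then computes K = B^a mod q = 185^9 mod 811.
185^1 ≡ 185 (mod 811)
185^2 = (185^1)^2 ≡ 185^2 = 34225 ≡ 163 (mod 811)
185^4 = (185^2)^2 ≡ 163^2 = 26569 ≡ 617 (mod 811)
185^8 = (185^4)^2 ≡ 617^2 = 380689 ≡ 330 (mod 811)
185^9 = 185^8 · 185^1 ≡ 330 · 185 ≡ 225 (mod 811).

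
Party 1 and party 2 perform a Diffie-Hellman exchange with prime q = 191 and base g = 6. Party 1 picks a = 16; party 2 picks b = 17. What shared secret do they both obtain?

Party 1 sends A = g^a mod q = 6^16 mod 191.
6^1 ≡ 6 (mod 191)
6^2 = (6^1)^2 ≡ 6^2 = 36 ≡ 36 (mod 191)
6^4 = (6^2)^2 ≡ 36^2 = 1296 ≡ 150 (mod 191)
6^8 = (6^4)^2 ≡ 150^2 = 22500 ≡ 153 (mod 191)
6^16 = (6^8)^2 ≡ 153^2 = 23409 ≡ 107 (mod 191)
So A = 107. Party 2 then computes K = A^b mod q = 107^17 mod 191.
107^1 ≡ 107 (mod 191)
107^2 = (107^1)^2 ≡ 107^2 = 11449 ≡ 180 (mod 191)
107^4 = (107^2)^2 ≡ 180^2 = 32400 ≡ 121 (mod 191)
107^8 = (107^4)^2 ≡ 121^2 = 14641 ≡ 125 (mod 191)
107^16 = (107^8)^2 ≡ 125^2 = 15625 ≡ 154 (mod 191)
107^17 = 107^16 · 107^1 ≡ 154 · 107 ≡ 52 (mod 191).

52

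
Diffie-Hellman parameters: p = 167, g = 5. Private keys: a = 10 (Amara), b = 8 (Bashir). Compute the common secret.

4

Amara sends A = g^a mod p = 5^10 mod 167.
5^1 ≡ 5 (mod 167)
5^2 = (5^1)^2 ≡ 5^2 = 25 ≡ 25 (mod 167)
5^4 = (5^2)^2 ≡ 25^2 = 625 ≡ 124 (mod 167)
5^8 = (5^4)^2 ≡ 124^2 = 15376 ≡ 12 (mod 167)
5^10 = 5^8 · 5^2 ≡ 12 · 25 ≡ 133 (mod 167).
So A = 133. Bashir then computes K = A^b mod p = 133^8 mod 167.
133^1 ≡ 133 (mod 167)
133^2 = (133^1)^2 ≡ 133^2 = 17689 ≡ 154 (mod 167)
133^4 = (133^2)^2 ≡ 154^2 = 23716 ≡ 2 (mod 167)
133^8 = (133^4)^2 ≡ 2^2 = 4 ≡ 4 (mod 167)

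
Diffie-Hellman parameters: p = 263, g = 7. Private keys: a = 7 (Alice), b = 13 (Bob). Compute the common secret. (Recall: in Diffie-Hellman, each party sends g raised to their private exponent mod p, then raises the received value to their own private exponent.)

141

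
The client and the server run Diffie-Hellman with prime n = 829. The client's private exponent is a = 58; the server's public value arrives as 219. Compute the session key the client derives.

Shared key K = 219^58 mod 829.
219^1 ≡ 219 (mod 829)
219^2 = (219^1)^2 ≡ 219^2 = 47961 ≡ 708 (mod 829)
219^4 = (219^2)^2 ≡ 708^2 = 501264 ≡ 548 (mod 829)
219^8 = (219^4)^2 ≡ 548^2 = 300304 ≡ 206 (mod 829)
219^16 = (219^8)^2 ≡ 206^2 = 42436 ≡ 157 (mod 829)
219^32 = (219^16)^2 ≡ 157^2 = 24649 ≡ 608 (mod 829)
219^58 = 219^32 · 219^16 · 219^8 · 219^2 ≡ 608 · 157 · 206 · 708 ≡ 685 (mod 829).

685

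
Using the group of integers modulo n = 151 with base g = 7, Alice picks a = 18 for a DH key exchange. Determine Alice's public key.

Public value = 7^18 mod 151.
7^1 ≡ 7 (mod 151)
7^2 = (7^1)^2 ≡ 7^2 = 49 ≡ 49 (mod 151)
7^4 = (7^2)^2 ≡ 49^2 = 2401 ≡ 136 (mod 151)
7^8 = (7^4)^2 ≡ 136^2 = 18496 ≡ 74 (mod 151)
7^16 = (7^8)^2 ≡ 74^2 = 5476 ≡ 40 (mod 151)
7^18 = 7^16 · 7^2 ≡ 40 · 49 ≡ 148 (mod 151).

148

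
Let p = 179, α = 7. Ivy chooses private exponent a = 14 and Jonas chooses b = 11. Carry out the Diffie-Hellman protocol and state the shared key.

Ivy sends A = α^a mod p = 7^14 mod 179.
7^1 ≡ 7 (mod 179)
7^2 = (7^1)^2 ≡ 7^2 = 49 ≡ 49 (mod 179)
7^4 = (7^2)^2 ≡ 49^2 = 2401 ≡ 74 (mod 179)
7^8 = (7^4)^2 ≡ 74^2 = 5476 ≡ 106 (mod 179)
7^14 = 7^8 · 7^4 · 7^2 ≡ 106 · 74 · 49 ≡ 43 (mod 179).
So A = 43. Jonas then computes K = A^b mod p = 43^11 mod 179.
43^1 ≡ 43 (mod 179)
43^2 = (43^1)^2 ≡ 43^2 = 1849 ≡ 59 (mod 179)
43^4 = (43^2)^2 ≡ 59^2 = 3481 ≡ 80 (mod 179)
43^8 = (43^4)^2 ≡ 80^2 = 6400 ≡ 135 (mod 179)
43^11 = 43^8 · 43^2 · 43^1 ≡ 135 · 59 · 43 ≡ 68 (mod 179).

68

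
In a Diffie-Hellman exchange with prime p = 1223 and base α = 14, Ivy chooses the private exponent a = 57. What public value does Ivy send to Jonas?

1109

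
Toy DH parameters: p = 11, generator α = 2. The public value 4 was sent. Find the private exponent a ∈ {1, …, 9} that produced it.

Try successive powers of 2 modulo 11:
2^1 ≡ 2
2^2 ≡ 4
Found: a = 2.

2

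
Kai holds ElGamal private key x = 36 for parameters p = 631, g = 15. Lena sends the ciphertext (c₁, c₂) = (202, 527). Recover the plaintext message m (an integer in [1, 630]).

Shared mask s = c₁^x mod p = 202^36 mod 631.
202^1 ≡ 202 (mod 631)
202^2 = (202^1)^2 ≡ 202^2 = 40804 ≡ 420 (mod 631)
202^4 = (202^2)^2 ≡ 420^2 = 176400 ≡ 351 (mod 631)
202^8 = (202^4)^2 ≡ 351^2 = 123201 ≡ 156 (mod 631)
202^16 = (202^8)^2 ≡ 156^2 = 24336 ≡ 358 (mod 631)
202^32 = (202^16)^2 ≡ 358^2 = 128164 ≡ 71 (mod 631)
202^36 = 202^32 · 202^4 ≡ 71 · 351 ≡ 312 (mod 631).
So s = 312; s⁻¹ ≡ 180 (mod 631).
m = c₂ · s⁻¹ mod 631 = 527 · 180 mod 631 = 210.

210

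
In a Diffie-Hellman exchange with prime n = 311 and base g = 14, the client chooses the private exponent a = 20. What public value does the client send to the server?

Public value = 14^20 mod 311.
14^1 ≡ 14 (mod 311)
14^2 = (14^1)^2 ≡ 14^2 = 196 ≡ 196 (mod 311)
14^4 = (14^2)^2 ≡ 196^2 = 38416 ≡ 163 (mod 311)
14^8 = (14^4)^2 ≡ 163^2 = 26569 ≡ 134 (mod 311)
14^16 = (14^8)^2 ≡ 134^2 = 17956 ≡ 229 (mod 311)
14^20 = 14^16 · 14^4 ≡ 229 · 163 ≡ 7 (mod 311).

7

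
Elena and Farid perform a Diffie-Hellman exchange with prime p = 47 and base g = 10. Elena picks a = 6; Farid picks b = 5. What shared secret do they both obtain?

Farid sends B = g^b mod p = 10^5 mod 47.
10^1 ≡ 10 (mod 47)
10^2 = (10^1)^2 ≡ 10^2 = 100 ≡ 6 (mod 47)
10^4 = (10^2)^2 ≡ 6^2 = 36 ≡ 36 (mod 47)
10^5 = 10^4 · 10^1 ≡ 36 · 10 ≡ 31 (mod 47).
So B = 31. Elena then computes K = B^a mod p = 31^6 mod 47.
31^1 ≡ 31 (mod 47)
31^2 = (31^1)^2 ≡ 31^2 = 961 ≡ 21 (mod 47)
31^4 = (31^2)^2 ≡ 21^2 = 441 ≡ 18 (mod 47)
31^6 = 31^4 · 31^2 ≡ 18 · 21 ≡ 2 (mod 47).

2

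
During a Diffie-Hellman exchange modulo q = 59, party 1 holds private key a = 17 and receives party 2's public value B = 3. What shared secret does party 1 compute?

19

Shared key K = 3^17 mod 59.
3^1 ≡ 3 (mod 59)
3^2 = (3^1)^2 ≡ 3^2 = 9 ≡ 9 (mod 59)
3^4 = (3^2)^2 ≡ 9^2 = 81 ≡ 22 (mod 59)
3^8 = (3^4)^2 ≡ 22^2 = 484 ≡ 12 (mod 59)
3^16 = (3^8)^2 ≡ 12^2 = 144 ≡ 26 (mod 59)
3^17 = 3^16 · 3^1 ≡ 26 · 3 ≡ 19 (mod 59).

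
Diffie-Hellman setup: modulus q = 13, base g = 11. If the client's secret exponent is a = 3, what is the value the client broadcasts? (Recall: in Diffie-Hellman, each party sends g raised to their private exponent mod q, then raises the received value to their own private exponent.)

5

Public value = 11^3 mod 13.
11^1 ≡ 11 (mod 13)
11^2 = (11^1)^2 ≡ 11^2 = 121 ≡ 4 (mod 13)
11^3 = 11^2 · 11^1 ≡ 4 · 11 ≡ 5 (mod 13).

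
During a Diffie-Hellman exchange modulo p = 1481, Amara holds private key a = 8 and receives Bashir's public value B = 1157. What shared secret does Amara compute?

1464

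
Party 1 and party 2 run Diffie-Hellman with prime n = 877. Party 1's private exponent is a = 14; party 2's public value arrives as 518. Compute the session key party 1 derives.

90

Shared key K = 518^14 mod 877.
518^1 ≡ 518 (mod 877)
518^2 = (518^1)^2 ≡ 518^2 = 268324 ≡ 839 (mod 877)
518^4 = (518^2)^2 ≡ 839^2 = 703921 ≡ 567 (mod 877)
518^8 = (518^4)^2 ≡ 567^2 = 321489 ≡ 507 (mod 877)
518^14 = 518^8 · 518^4 · 518^2 ≡ 507 · 567 · 839 ≡ 90 (mod 877).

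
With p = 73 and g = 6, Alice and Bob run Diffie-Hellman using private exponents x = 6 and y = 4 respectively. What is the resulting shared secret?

Bob sends B = g^y mod p = 6^4 mod 73.
6^1 ≡ 6 (mod 73)
6^2 = (6^1)^2 ≡ 6^2 = 36 ≡ 36 (mod 73)
6^4 = (6^2)^2 ≡ 36^2 = 1296 ≡ 55 (mod 73)
So B = 55. Alice then computes K = B^x mod p = 55^6 mod 73.
55^1 ≡ 55 (mod 73)
55^2 = (55^1)^2 ≡ 55^2 = 3025 ≡ 32 (mod 73)
55^4 = (55^2)^2 ≡ 32^2 = 1024 ≡ 2 (mod 73)
55^6 = 55^4 · 55^2 ≡ 2 · 32 ≡ 64 (mod 73).

64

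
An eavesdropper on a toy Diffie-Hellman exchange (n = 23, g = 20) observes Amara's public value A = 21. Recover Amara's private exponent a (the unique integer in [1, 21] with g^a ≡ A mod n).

7

Try successive powers of 20 modulo 23:
20^1 ≡ 20
20^2 ≡ 9
20^3 ≡ 19
20^4 ≡ 12
20^5 ≡ 10
20^6 ≡ 16
20^7 ≡ 21
Found: a = 7.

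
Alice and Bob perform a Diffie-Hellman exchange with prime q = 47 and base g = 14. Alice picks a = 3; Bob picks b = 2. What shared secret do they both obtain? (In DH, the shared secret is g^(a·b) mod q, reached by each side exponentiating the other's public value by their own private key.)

Bob sends B = g^b mod q = 14^2 mod 47.
14^1 ≡ 14 (mod 47)
14^2 = (14^1)^2 ≡ 14^2 = 196 ≡ 8 (mod 47)
So B = 8. Alice then computes K = B^a mod q = 8^3 mod 47.
8^1 ≡ 8 (mod 47)
8^2 = (8^1)^2 ≡ 8^2 = 64 ≡ 17 (mod 47)
8^3 = 8^2 · 8^1 ≡ 17 · 8 ≡ 42 (mod 47).

42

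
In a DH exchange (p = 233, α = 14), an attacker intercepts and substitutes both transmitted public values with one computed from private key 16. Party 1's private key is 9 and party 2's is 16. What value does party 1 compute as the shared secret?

23

Party 1 receives an attacker's public value M = 14^16 mod 233 instead of the honest one.
14^1 ≡ 14 (mod 233)
14^2 = (14^1)^2 ≡ 14^2 = 196 ≡ 196 (mod 233)
14^4 = (14^2)^2 ≡ 196^2 = 38416 ≡ 204 (mod 233)
14^8 = (14^4)^2 ≡ 204^2 = 41616 ≡ 142 (mod 233)
14^16 = (14^8)^2 ≡ 142^2 = 20164 ≡ 126 (mod 233)
So M = 126. Party 1 computes K = M^9 mod 233.
126^1 ≡ 126 (mod 233)
126^2 = (126^1)^2 ≡ 126^2 = 15876 ≡ 32 (mod 233)
126^4 = (126^2)^2 ≡ 32^2 = 1024 ≡ 92 (mod 233)
126^8 = (126^4)^2 ≡ 92^2 = 8464 ≡ 76 (mod 233)
126^9 = 126^8 · 126^1 ≡ 76 · 126 ≡ 23 (mod 233).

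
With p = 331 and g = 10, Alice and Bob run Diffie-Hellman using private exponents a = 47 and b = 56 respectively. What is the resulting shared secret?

Bob sends B = g^b mod p = 10^56 mod 331.
10^1 ≡ 10 (mod 331)
10^2 = (10^1)^2 ≡ 10^2 = 100 ≡ 100 (mod 331)
10^4 = (10^2)^2 ≡ 100^2 = 10000 ≡ 70 (mod 331)
10^8 = (10^4)^2 ≡ 70^2 = 4900 ≡ 266 (mod 331)
10^16 = (10^8)^2 ≡ 266^2 = 70756 ≡ 253 (mod 331)
10^32 = (10^16)^2 ≡ 253^2 = 64009 ≡ 126 (mod 331)
10^56 = 10^32 · 10^16 · 10^8 ≡ 126 · 253 · 266 ≡ 321 (mod 331).
So B = 321. Alice then computes K = B^a mod p = 321^47 mod 331.
321^1 ≡ 321 (mod 331)
321^2 = (321^1)^2 ≡ 321^2 = 103041 ≡ 100 (mod 331)
321^4 = (321^2)^2 ≡ 100^2 = 10000 ≡ 70 (mod 331)
321^8 = (321^4)^2 ≡ 70^2 = 4900 ≡ 266 (mod 331)
321^16 = (321^8)^2 ≡ 266^2 = 70756 ≡ 253 (mod 331)
321^32 = (321^16)^2 ≡ 253^2 = 64009 ≡ 126 (mod 331)
321^47 = 321^32 · 321^8 · 321^4 · 321^2 · 321^1 ≡ 126 · 266 · 70 · 100 · 321 ≡ 56 (mod 331).

56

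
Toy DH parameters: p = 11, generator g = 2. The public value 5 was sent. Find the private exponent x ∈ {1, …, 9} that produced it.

4

Try successive powers of 2 modulo 11:
2^1 ≡ 2
2^2 ≡ 4
2^3 ≡ 8
2^4 ≡ 5
Found: x = 4.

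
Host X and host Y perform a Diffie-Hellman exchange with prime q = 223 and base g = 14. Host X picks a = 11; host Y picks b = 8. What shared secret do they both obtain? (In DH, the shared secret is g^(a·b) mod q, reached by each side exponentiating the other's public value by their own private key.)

Host Y sends B = g^b mod q = 14^8 mod 223.
14^1 ≡ 14 (mod 223)
14^2 = (14^1)^2 ≡ 14^2 = 196 ≡ 196 (mod 223)
14^4 = (14^2)^2 ≡ 196^2 = 38416 ≡ 60 (mod 223)
14^8 = (14^4)^2 ≡ 60^2 = 3600 ≡ 32 (mod 223)
So B = 32. Host X then computes K = B^a mod q = 32^11 mod 223.
32^1 ≡ 32 (mod 223)
32^2 = (32^1)^2 ≡ 32^2 = 1024 ≡ 132 (mod 223)
32^4 = (32^2)^2 ≡ 132^2 = 17424 ≡ 30 (mod 223)
32^8 = (32^4)^2 ≡ 30^2 = 900 ≡ 8 (mod 223)
32^11 = 32^8 · 32^2 · 32^1 ≡ 8 · 132 · 32 ≡ 119 (mod 223).

119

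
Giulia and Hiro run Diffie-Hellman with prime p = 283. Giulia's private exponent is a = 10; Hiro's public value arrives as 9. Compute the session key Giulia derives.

Shared key K = 9^10 mod 283.
9^1 ≡ 9 (mod 283)
9^2 = (9^1)^2 ≡ 9^2 = 81 ≡ 81 (mod 283)
9^4 = (9^2)^2 ≡ 81^2 = 6561 ≡ 52 (mod 283)
9^8 = (9^4)^2 ≡ 52^2 = 2704 ≡ 157 (mod 283)
9^10 = 9^8 · 9^2 ≡ 157 · 81 ≡ 265 (mod 283).

265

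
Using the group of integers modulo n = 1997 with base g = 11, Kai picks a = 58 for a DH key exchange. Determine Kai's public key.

Public value = 11^58 mod 1997.
11^1 ≡ 11 (mod 1997)
11^2 = (11^1)^2 ≡ 11^2 = 121 ≡ 121 (mod 1997)
11^4 = (11^2)^2 ≡ 121^2 = 14641 ≡ 662 (mod 1997)
11^8 = (11^4)^2 ≡ 662^2 = 438244 ≡ 901 (mod 1997)
11^16 = (11^8)^2 ≡ 901^2 = 811801 ≡ 1019 (mod 1997)
11^32 = (11^16)^2 ≡ 1019^2 = 1038361 ≡ 1918 (mod 1997)
11^58 = 11^32 · 11^16 · 11^8 · 11^2 ≡ 1918 · 1019 · 901 · 121 ≡ 253 (mod 1997).

253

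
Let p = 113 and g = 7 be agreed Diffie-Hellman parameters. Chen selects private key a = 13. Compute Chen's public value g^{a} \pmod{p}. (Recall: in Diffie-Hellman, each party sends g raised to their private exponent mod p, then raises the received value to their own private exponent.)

97

Public value = 7^{13} \pmod{113}.
7^1 ≡ 7 (mod 113)
7^2 = (7^1)^2 ≡ 7^2 = 49 ≡ 49 (mod 113)
7^4 = (7^2)^2 ≡ 49^2 = 2401 ≡ 28 (mod 113)
7^8 = (7^4)^2 ≡ 28^2 = 784 ≡ 106 (mod 113)
7^13 = 7^8 · 7^4 · 7^1 ≡ 106 · 28 · 7 ≡ 97 (mod 113).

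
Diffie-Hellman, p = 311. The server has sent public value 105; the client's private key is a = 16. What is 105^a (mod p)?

Shared key K = 105^16 mod 311.
105^1 ≡ 105 (mod 311)
105^2 = (105^1)^2 ≡ 105^2 = 11025 ≡ 140 (mod 311)
105^4 = (105^2)^2 ≡ 140^2 = 19600 ≡ 7 (mod 311)
105^8 = (105^4)^2 ≡ 7^2 = 49 ≡ 49 (mod 311)
105^16 = (105^8)^2 ≡ 49^2 = 2401 ≡ 224 (mod 311)

224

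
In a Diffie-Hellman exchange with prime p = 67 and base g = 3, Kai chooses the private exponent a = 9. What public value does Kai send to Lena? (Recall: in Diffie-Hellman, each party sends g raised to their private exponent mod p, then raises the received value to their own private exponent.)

52

Public value = 3^9 mod 67.
3^1 ≡ 3 (mod 67)
3^2 = (3^1)^2 ≡ 3^2 = 9 ≡ 9 (mod 67)
3^4 = (3^2)^2 ≡ 9^2 = 81 ≡ 14 (mod 67)
3^8 = (3^4)^2 ≡ 14^2 = 196 ≡ 62 (mod 67)
3^9 = 3^8 · 3^1 ≡ 62 · 3 ≡ 52 (mod 67).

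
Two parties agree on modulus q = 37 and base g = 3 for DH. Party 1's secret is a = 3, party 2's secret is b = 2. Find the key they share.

26

Party 2 sends B = g^b mod q = 3^2 mod 37.
3^1 ≡ 3 (mod 37)
3^2 = (3^1)^2 ≡ 3^2 = 9 ≡ 9 (mod 37)
So B = 9. Party 1 then computes K = B^a mod q = 9^3 mod 37.
9^1 ≡ 9 (mod 37)
9^2 = (9^1)^2 ≡ 9^2 = 81 ≡ 7 (mod 37)
9^3 = 9^2 · 9^1 ≡ 7 · 9 ≡ 26 (mod 37).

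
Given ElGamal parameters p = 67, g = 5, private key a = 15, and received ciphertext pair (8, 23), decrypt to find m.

57

Shared mask s = c₁^a mod p = 8^15 mod 67.
8^1 ≡ 8 (mod 67)
8^2 = (8^1)^2 ≡ 8^2 = 64 ≡ 64 (mod 67)
8^4 = (8^2)^2 ≡ 64^2 = 4096 ≡ 9 (mod 67)
8^8 = (8^4)^2 ≡ 9^2 = 81 ≡ 14 (mod 67)
8^15 = 8^8 · 8^4 · 8^2 · 8^1 ≡ 14 · 9 · 64 · 8 ≡ 58 (mod 67).
So s = 58; s⁻¹ ≡ 52 (mod 67).
m = c₂ · s⁻¹ mod 67 = 23 · 52 mod 67 = 57.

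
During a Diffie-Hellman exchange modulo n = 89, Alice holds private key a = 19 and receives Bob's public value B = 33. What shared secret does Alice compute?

31

Shared key K = 33^19 mod 89.
33^1 ≡ 33 (mod 89)
33^2 = (33^1)^2 ≡ 33^2 = 1089 ≡ 21 (mod 89)
33^4 = (33^2)^2 ≡ 21^2 = 441 ≡ 85 (mod 89)
33^8 = (33^4)^2 ≡ 85^2 = 7225 ≡ 16 (mod 89)
33^16 = (33^8)^2 ≡ 16^2 = 256 ≡ 78 (mod 89)
33^19 = 33^16 · 33^2 · 33^1 ≡ 78 · 21 · 33 ≡ 31 (mod 89).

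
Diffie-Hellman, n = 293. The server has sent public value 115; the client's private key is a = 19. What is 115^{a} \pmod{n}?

Shared key K = 115^19 mod 293.
115^1 ≡ 115 (mod 293)
115^2 = (115^1)^2 ≡ 115^2 = 13225 ≡ 40 (mod 293)
115^4 = (115^2)^2 ≡ 40^2 = 1600 ≡ 135 (mod 293)
115^8 = (115^4)^2 ≡ 135^2 = 18225 ≡ 59 (mod 293)
115^16 = (115^8)^2 ≡ 59^2 = 3481 ≡ 258 (mod 293)
115^19 = 115^16 · 115^2 · 115^1 ≡ 258 · 40 · 115 ≡ 150 (mod 293).

150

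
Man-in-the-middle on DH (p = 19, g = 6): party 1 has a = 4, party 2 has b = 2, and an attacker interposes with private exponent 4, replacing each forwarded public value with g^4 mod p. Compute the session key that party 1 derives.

9

Party 1 receives an attacker's public value M = 6^4 mod 19 instead of the honest one.
6^1 ≡ 6 (mod 19)
6^2 = (6^1)^2 ≡ 6^2 = 36 ≡ 17 (mod 19)
6^4 = (6^2)^2 ≡ 17^2 = 289 ≡ 4 (mod 19)
So M = 4. Party 1 computes K = M^4 mod 19.
4^1 ≡ 4 (mod 19)
4^2 = (4^1)^2 ≡ 4^2 = 16 ≡ 16 (mod 19)
4^4 = (4^2)^2 ≡ 16^2 = 256 ≡ 9 (mod 19)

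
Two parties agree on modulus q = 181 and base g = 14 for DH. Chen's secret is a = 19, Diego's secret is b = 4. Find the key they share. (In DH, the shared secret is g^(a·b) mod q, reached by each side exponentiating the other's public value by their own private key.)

38

Chen sends A = g^a mod q = 14^19 mod 181.
14^1 ≡ 14 (mod 181)
14^2 = (14^1)^2 ≡ 14^2 = 196 ≡ 15 (mod 181)
14^4 = (14^2)^2 ≡ 15^2 = 225 ≡ 44 (mod 181)
14^8 = (14^4)^2 ≡ 44^2 = 1936 ≡ 126 (mod 181)
14^16 = (14^8)^2 ≡ 126^2 = 15876 ≡ 129 (mod 181)
14^19 = 14^16 · 14^2 · 14^1 ≡ 129 · 15 · 14 ≡ 121 (mod 181).
So A = 121. Diego then computes K = A^b mod q = 121^4 mod 181.
121^1 ≡ 121 (mod 181)
121^2 = (121^1)^2 ≡ 121^2 = 14641 ≡ 161 (mod 181)
121^4 = (121^2)^2 ≡ 161^2 = 25921 ≡ 38 (mod 181)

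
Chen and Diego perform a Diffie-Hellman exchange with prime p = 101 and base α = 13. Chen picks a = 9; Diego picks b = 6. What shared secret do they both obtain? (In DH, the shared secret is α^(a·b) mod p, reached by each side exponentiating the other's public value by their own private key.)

79

Diego sends B = α^b mod p = 13^6 mod 101.
13^1 ≡ 13 (mod 101)
13^2 = (13^1)^2 ≡ 13^2 = 169 ≡ 68 (mod 101)
13^4 = (13^2)^2 ≡ 68^2 = 4624 ≡ 79 (mod 101)
13^6 = 13^4 · 13^2 ≡ 79 · 68 ≡ 19 (mod 101).
So B = 19. Chen then computes K = B^a mod p = 19^9 mod 101.
19^1 ≡ 19 (mod 101)
19^2 = (19^1)^2 ≡ 19^2 = 361 ≡ 58 (mod 101)
19^4 = (19^2)^2 ≡ 58^2 = 3364 ≡ 31 (mod 101)
19^8 = (19^4)^2 ≡ 31^2 = 961 ≡ 52 (mod 101)
19^9 = 19^8 · 19^1 ≡ 52 · 19 ≡ 79 (mod 101).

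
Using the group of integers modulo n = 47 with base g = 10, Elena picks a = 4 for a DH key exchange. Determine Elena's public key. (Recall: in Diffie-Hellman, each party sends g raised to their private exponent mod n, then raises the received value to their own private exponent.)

Public value = 10^4 (mod 47).
10^1 ≡ 10 (mod 47)
10^2 = (10^1)^2 ≡ 10^2 = 100 ≡ 6 (mod 47)
10^4 = (10^2)^2 ≡ 6^2 = 36 ≡ 36 (mod 47)

36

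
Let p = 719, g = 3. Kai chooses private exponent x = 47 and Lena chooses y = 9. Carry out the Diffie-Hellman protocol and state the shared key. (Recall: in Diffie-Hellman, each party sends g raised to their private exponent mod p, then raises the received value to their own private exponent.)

113

Lena sends B = g^y mod p = 3^9 mod 719.
3^1 ≡ 3 (mod 719)
3^2 = (3^1)^2 ≡ 3^2 = 9 ≡ 9 (mod 719)
3^4 = (3^2)^2 ≡ 9^2 = 81 ≡ 81 (mod 719)
3^8 = (3^4)^2 ≡ 81^2 = 6561 ≡ 90 (mod 719)
3^9 = 3^8 · 3^1 ≡ 90 · 3 ≡ 270 (mod 719).
So B = 270. Kai then computes K = B^x mod p = 270^47 mod 719.
270^1 ≡ 270 (mod 719)
270^2 = (270^1)^2 ≡ 270^2 = 72900 ≡ 281 (mod 719)
270^4 = (270^2)^2 ≡ 281^2 = 78961 ≡ 590 (mod 719)
270^8 = (270^4)^2 ≡ 590^2 = 348100 ≡ 104 (mod 719)
270^16 = (270^8)^2 ≡ 104^2 = 10816 ≡ 31 (mod 719)
270^32 = (270^16)^2 ≡ 31^2 = 961 ≡ 242 (mod 719)
270^47 = 270^32 · 270^8 · 270^4 · 270^2 · 270^1 ≡ 242 · 104 · 590 · 281 · 270 ≡ 113 (mod 719).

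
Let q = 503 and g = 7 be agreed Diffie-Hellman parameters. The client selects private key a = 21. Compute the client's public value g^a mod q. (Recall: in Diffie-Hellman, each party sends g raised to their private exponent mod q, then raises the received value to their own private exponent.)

252

Public value = 7^21 mod 503.
7^1 ≡ 7 (mod 503)
7^2 = (7^1)^2 ≡ 7^2 = 49 ≡ 49 (mod 503)
7^4 = (7^2)^2 ≡ 49^2 = 2401 ≡ 389 (mod 503)
7^8 = (7^4)^2 ≡ 389^2 = 151321 ≡ 421 (mod 503)
7^16 = (7^8)^2 ≡ 421^2 = 177241 ≡ 185 (mod 503)
7^21 = 7^16 · 7^4 · 7^1 ≡ 185 · 389 · 7 ≡ 252 (mod 503).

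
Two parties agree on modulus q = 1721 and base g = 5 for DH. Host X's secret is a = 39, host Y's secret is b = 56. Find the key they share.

Host X sends A = g^a mod q = 5^39 mod 1721.
5^1 ≡ 5 (mod 1721)
5^2 = (5^1)^2 ≡ 5^2 = 25 ≡ 25 (mod 1721)
5^4 = (5^2)^2 ≡ 25^2 = 625 ≡ 625 (mod 1721)
5^8 = (5^4)^2 ≡ 625^2 = 390625 ≡ 1679 (mod 1721)
5^16 = (5^8)^2 ≡ 1679^2 = 2819041 ≡ 43 (mod 1721)
5^32 = (5^16)^2 ≡ 43^2 = 1849 ≡ 128 (mod 1721)
5^39 = 5^32 · 5^4 · 5^2 · 5^1 ≡ 128 · 625 · 25 · 5 ≡ 990 (mod 1721).
So A = 990. Host Y then computes K = A^b mod q = 990^56 mod 1721.
990^1 ≡ 990 (mod 1721)
990^2 = (990^1)^2 ≡ 990^2 = 980100 ≡ 851 (mod 1721)
990^4 = (990^2)^2 ≡ 851^2 = 724201 ≡ 1381 (mod 1721)
990^8 = (990^4)^2 ≡ 1381^2 = 1907161 ≡ 293 (mod 1721)
990^16 = (990^8)^2 ≡ 293^2 = 85849 ≡ 1520 (mod 1721)
990^32 = (990^16)^2 ≡ 1520^2 = 2310400 ≡ 818 (mod 1721)
990^56 = 990^32 · 990^16 · 990^8 ≡ 818 · 1520 · 293 ≡ 1479 (mod 1721).

1479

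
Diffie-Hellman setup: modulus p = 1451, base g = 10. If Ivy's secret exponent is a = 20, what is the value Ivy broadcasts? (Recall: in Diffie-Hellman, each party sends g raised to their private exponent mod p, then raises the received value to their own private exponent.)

Public value = 10^20 mod 1451.
10^1 ≡ 10 (mod 1451)
10^2 = (10^1)^2 ≡ 10^2 = 100 ≡ 100 (mod 1451)
10^4 = (10^2)^2 ≡ 100^2 = 10000 ≡ 1294 (mod 1451)
10^8 = (10^4)^2 ≡ 1294^2 = 1674436 ≡ 1433 (mod 1451)
10^16 = (10^8)^2 ≡ 1433^2 = 2053489 ≡ 324 (mod 1451)
10^20 = 10^16 · 10^4 ≡ 324 · 1294 ≡ 1368 (mod 1451).

1368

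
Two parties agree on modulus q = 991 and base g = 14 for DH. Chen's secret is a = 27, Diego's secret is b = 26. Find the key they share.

453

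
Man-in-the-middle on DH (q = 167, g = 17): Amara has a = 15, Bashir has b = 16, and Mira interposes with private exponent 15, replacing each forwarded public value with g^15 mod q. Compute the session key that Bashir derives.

65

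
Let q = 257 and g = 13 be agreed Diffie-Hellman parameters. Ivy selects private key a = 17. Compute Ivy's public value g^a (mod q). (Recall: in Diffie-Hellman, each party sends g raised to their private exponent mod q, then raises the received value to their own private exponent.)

Public value = 13^17 (mod 257).
13^1 ≡ 13 (mod 257)
13^2 = (13^1)^2 ≡ 13^2 = 169 ≡ 169 (mod 257)
13^4 = (13^2)^2 ≡ 169^2 = 28561 ≡ 34 (mod 257)
13^8 = (13^4)^2 ≡ 34^2 = 1156 ≡ 128 (mod 257)
13^16 = (13^8)^2 ≡ 128^2 = 16384 ≡ 193 (mod 257)
13^17 = 13^16 · 13^1 ≡ 193 · 13 ≡ 196 (mod 257).

196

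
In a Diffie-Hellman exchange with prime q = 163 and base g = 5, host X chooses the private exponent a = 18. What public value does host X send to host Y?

58

Public value = 5^18 mod 163.
5^1 ≡ 5 (mod 163)
5^2 = (5^1)^2 ≡ 5^2 = 25 ≡ 25 (mod 163)
5^4 = (5^2)^2 ≡ 25^2 = 625 ≡ 136 (mod 163)
5^8 = (5^4)^2 ≡ 136^2 = 18496 ≡ 77 (mod 163)
5^16 = (5^8)^2 ≡ 77^2 = 5929 ≡ 61 (mod 163)
5^18 = 5^16 · 5^2 ≡ 61 · 25 ≡ 58 (mod 163).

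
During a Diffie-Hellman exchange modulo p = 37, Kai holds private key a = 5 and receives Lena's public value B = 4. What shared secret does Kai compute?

25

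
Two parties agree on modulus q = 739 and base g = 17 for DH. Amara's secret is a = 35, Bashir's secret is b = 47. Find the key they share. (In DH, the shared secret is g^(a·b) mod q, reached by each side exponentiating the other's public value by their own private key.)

68

Amara sends A = g^a mod q = 17^35 mod 739.
17^1 ≡ 17 (mod 739)
17^2 = (17^1)^2 ≡ 17^2 = 289 ≡ 289 (mod 739)
17^4 = (17^2)^2 ≡ 289^2 = 83521 ≡ 14 (mod 739)
17^8 = (17^4)^2 ≡ 14^2 = 196 ≡ 196 (mod 739)
17^16 = (17^8)^2 ≡ 196^2 = 38416 ≡ 727 (mod 739)
17^32 = (17^16)^2 ≡ 727^2 = 528529 ≡ 144 (mod 739)
17^35 = 17^32 · 17^2 · 17^1 ≡ 144 · 289 · 17 ≡ 249 (mod 739).
So A = 249. Bashir then computes K = A^b mod q = 249^47 mod 739.
249^1 ≡ 249 (mod 739)
249^2 = (249^1)^2 ≡ 249^2 = 62001 ≡ 664 (mod 739)
249^4 = (249^2)^2 ≡ 664^2 = 440896 ≡ 452 (mod 739)
249^8 = (249^4)^2 ≡ 452^2 = 204304 ≡ 340 (mod 739)
249^16 = (249^8)^2 ≡ 340^2 = 115600 ≡ 316 (mod 739)
249^32 = (249^16)^2 ≡ 316^2 = 99856 ≡ 91 (mod 739)
249^47 = 249^32 · 249^8 · 249^4 · 249^2 · 249^1 ≡ 91 · 340 · 452 · 664 · 249 ≡ 68 (mod 739).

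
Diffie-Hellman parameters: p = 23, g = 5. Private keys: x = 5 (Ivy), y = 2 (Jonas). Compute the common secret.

9

Jonas sends B = g^y mod p = 5^2 mod 23.
5^1 ≡ 5 (mod 23)
5^2 = (5^1)^2 ≡ 5^2 = 25 ≡ 2 (mod 23)
So B = 2. Ivy then computes K = B^x mod p = 2^5 mod 23.
2^1 ≡ 2 (mod 23)
2^2 = (2^1)^2 ≡ 2^2 = 4 ≡ 4 (mod 23)
2^4 = (2^2)^2 ≡ 4^2 = 16 ≡ 16 (mod 23)
2^5 = 2^4 · 2^1 ≡ 16 · 2 ≡ 9 (mod 23).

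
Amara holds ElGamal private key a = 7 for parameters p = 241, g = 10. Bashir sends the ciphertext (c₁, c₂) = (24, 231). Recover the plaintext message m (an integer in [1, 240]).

183

Shared mask s = c₁^a mod p = 24^7 mod 241.
24^1 ≡ 24 (mod 241)
24^2 = (24^1)^2 ≡ 24^2 = 576 ≡ 94 (mod 241)
24^4 = (24^2)^2 ≡ 94^2 = 8836 ≡ 160 (mod 241)
24^7 = 24^4 · 24^2 · 24^1 ≡ 160 · 94 · 24 ≡ 183 (mod 241).
So s = 183; s⁻¹ ≡ 54 (mod 241).
m = c₂ · s⁻¹ mod 241 = 231 · 54 mod 241 = 183.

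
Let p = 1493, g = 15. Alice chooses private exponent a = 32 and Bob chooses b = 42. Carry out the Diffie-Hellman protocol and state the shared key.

1091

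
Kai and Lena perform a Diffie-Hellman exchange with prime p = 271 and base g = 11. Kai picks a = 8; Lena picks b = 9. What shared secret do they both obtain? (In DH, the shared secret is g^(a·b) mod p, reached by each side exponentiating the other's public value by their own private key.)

57

Lena sends B = g^b mod p = 11^9 mod 271.
11^1 ≡ 11 (mod 271)
11^2 = (11^1)^2 ≡ 11^2 = 121 ≡ 121 (mod 271)
11^4 = (11^2)^2 ≡ 121^2 = 14641 ≡ 7 (mod 271)
11^8 = (11^4)^2 ≡ 7^2 = 49 ≡ 49 (mod 271)
11^9 = 11^8 · 11^1 ≡ 49 · 11 ≡ 268 (mod 271).
So B = 268. Kai then computes K = B^a mod p = 268^8 mod 271.
268^1 ≡ 268 (mod 271)
268^2 = (268^1)^2 ≡ 268^2 = 71824 ≡ 9 (mod 271)
268^4 = (268^2)^2 ≡ 9^2 = 81 ≡ 81 (mod 271)
268^8 = (268^4)^2 ≡ 81^2 = 6561 ≡ 57 (mod 271)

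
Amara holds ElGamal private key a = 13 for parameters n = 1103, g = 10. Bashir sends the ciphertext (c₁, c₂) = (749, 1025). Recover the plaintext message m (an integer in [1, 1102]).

Shared mask s = c₁^a mod n = 749^13 mod 1103.
749^1 ≡ 749 (mod 1103)
749^2 = (749^1)^2 ≡ 749^2 = 561001 ≡ 677 (mod 1103)
749^4 = (749^2)^2 ≡ 677^2 = 458329 ≡ 584 (mod 1103)
749^8 = (749^4)^2 ≡ 584^2 = 341056 ≡ 229 (mod 1103)
749^13 = 749^8 · 749^4 · 749^1 ≡ 229 · 584 · 749 ≡ 422 (mod 1103).
So s = 422; s⁻¹ ≡ 494 (mod 1103).
m = c₂ · s⁻¹ mod 1103 = 1025 · 494 mod 1103 = 73.

73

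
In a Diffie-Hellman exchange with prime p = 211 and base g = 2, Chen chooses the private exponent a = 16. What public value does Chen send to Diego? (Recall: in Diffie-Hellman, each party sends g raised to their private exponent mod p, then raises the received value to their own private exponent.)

126

Public value = 2^16 mod 211.
2^1 ≡ 2 (mod 211)
2^2 = (2^1)^2 ≡ 2^2 = 4 ≡ 4 (mod 211)
2^4 = (2^2)^2 ≡ 4^2 = 16 ≡ 16 (mod 211)
2^8 = (2^4)^2 ≡ 16^2 = 256 ≡ 45 (mod 211)
2^16 = (2^8)^2 ≡ 45^2 = 2025 ≡ 126 (mod 211)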